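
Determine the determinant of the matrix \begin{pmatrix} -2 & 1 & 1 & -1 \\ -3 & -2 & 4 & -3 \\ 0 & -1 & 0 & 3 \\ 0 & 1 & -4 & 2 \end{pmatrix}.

71

Expand along row 3 (it has 2 zeros):
  − (-1) · M_32   where M_32 = det([-2 1 -1; -3 4 -3; 0 -4 2]) = 2
  − (3) · M_34   where M_34 = det([-2 1 1; -3 -2 4; 0 1 -4]) = -23
det = (-1)·(-1)·(2) + (-1)·(3)·(-23) = 71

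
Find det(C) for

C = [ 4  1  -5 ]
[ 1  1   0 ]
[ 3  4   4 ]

Expand along row 2:
  − 1 · |1 -5; 4 4| = −1·(4 − (-20)) = -24
  + 1 · |4 -5; 3 4| = 1·(16 − (-15)) = 31
Sum: (-24) + (31) = 7

The determinant is 7.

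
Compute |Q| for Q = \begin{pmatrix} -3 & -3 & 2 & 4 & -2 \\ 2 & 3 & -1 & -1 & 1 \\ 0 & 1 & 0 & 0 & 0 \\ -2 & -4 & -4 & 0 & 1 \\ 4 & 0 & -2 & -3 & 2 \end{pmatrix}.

The determinant is -3.

Expand along row 3 (it has 4 zeros):
  − (1) · M_32   where M_32 = det([-3 2 4 -2; 2 -1 -1 1; -2 -4 0 1; 4 -2 -3 2]) = 3
det = (-1)·(1)·(3) = -3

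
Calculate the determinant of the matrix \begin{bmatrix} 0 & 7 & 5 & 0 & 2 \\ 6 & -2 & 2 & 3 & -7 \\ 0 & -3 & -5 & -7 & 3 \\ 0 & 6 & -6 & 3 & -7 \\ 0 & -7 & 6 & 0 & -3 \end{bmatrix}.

The determinant is -26220.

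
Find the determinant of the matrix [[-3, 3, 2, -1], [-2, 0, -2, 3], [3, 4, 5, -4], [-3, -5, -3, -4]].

The determinant is 103.

Expand along row 2 (it has 1 zero):
  − (-2) · M_21   where M_21 = det([3 2 -1; 4 5 -4; -5 -3 -4]) = -37
  − (-2) · M_23   where M_23 = det([-3 3 -1; 3 4 -4; -3 -5 -4]) = 183
  + (3) · M_24   where M_24 = det([-3 3 2; 3 4 5; -3 -5 -3]) = -63
det = (-1)·(-2)·(-37) + (-1)·(-2)·(183) + (+1)·(3)·(-63) = 103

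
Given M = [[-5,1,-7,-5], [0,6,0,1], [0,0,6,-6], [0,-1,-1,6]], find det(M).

-930

Expand along column 1 (it has 3 zeros):
  + (-5) · M_11   where M_11 = det([6 0 1; 0 6 -6; -1 -1 6]) = 186
det = (+1)·(-5)·(186) = -930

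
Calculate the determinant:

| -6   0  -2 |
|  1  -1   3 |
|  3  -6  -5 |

The determinant is -132.

Expand along row 1:
  + (-6) · |-1 3; -6 -5| = (-6)·(5 − (-18)) = -138
  + (-2) · |1 -1; 3 -6| = (-2)·(-6 − (-3)) = 6
Sum: (-138) + (6) = -132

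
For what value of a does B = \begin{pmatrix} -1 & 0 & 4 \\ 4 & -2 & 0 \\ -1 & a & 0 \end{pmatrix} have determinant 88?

6

Expanding along the column containing a, det(B) is linear in a: det(B) = (16)·a + (-8).
Set (16)·a + (-8) = 88  ⇒  (16)·a = 96  ⇒  a = 6.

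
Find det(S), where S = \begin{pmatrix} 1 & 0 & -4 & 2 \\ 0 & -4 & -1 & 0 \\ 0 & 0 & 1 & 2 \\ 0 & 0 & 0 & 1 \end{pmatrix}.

The determinant is -4.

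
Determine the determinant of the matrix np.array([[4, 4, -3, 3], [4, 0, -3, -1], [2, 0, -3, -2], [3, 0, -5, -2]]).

Expand along column 2 (it has 3 zeros):
  − (4) · M_12   where M_12 = det([4 -3 -1; 2 -3 -2; 3 -5 -2]) = -9
det = (-1)·(4)·(-9) = 36

36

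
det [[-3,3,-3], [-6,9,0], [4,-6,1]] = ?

Expand along row 2:
  − (-6) · |3 -3; -6 1| = −(-6)·(3 − 18) = -90
  + 9 · |-3 -3; 4 1| = 9·(-3 − (-12)) = 81
Sum: (-90) + (81) = -9

The determinant is -9.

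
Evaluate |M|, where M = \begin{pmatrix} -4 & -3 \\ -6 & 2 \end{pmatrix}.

det(M) = (-4)·2 − (-3)·(-6) = -8 − 18 = -26

|M| = -26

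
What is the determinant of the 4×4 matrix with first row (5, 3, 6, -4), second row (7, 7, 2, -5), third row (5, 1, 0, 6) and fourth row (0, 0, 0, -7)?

The determinant is 1036.

Expand along row 4 (it has 3 zeros):
  + (-7) · M_44   where M_44 = det([5 3 6; 7 7 2; 5 1 0]) = -148
det = (+1)·(-7)·(-148) = 1036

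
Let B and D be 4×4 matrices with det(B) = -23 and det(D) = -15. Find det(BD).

det(BD) = det(B)·det(D) = (-23)·(-15) = 345

det(BD) = 345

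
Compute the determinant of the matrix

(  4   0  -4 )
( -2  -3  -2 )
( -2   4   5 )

Expand along row 1:
  + 4 · |-3 -2; 4 5| = 4·(-15 − (-8)) = -28
  + (-4) · |-2 -3; -2 4| = (-4)·(-8 − 6) = 56
Sum: (-28) + (56) = 28

28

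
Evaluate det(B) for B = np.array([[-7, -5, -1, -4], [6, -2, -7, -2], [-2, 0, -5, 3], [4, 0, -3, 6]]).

|B| = -1768

Expand along column 2 (it has 2 zeros):
  − (-5) · M_12   where M_12 = det([6 -7 -2; -2 -5 3; 4 -3 6]) = -346
  + (-2) · M_22   where M_22 = det([-7 -1 -4; -2 -5 3; 4 -3 6]) = 19
det = (-1)·(-5)·(-346) + (+1)·(-2)·(19) = -1768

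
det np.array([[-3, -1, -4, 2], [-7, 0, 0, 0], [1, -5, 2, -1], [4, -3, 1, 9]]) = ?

The determinant is -1463.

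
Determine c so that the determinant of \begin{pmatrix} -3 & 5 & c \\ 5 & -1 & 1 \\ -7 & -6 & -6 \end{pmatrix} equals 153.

c = -2

Expanding along the row containing c, det(A) is linear in c: det(A) = (-37)·c + (79).
Set (-37)·c + (79) = 153  ⇒  (-37)·c = 74  ⇒  c = -2.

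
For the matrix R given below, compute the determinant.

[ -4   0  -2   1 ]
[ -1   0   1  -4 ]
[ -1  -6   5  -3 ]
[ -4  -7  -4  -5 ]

det(R) = 938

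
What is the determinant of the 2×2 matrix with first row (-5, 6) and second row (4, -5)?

1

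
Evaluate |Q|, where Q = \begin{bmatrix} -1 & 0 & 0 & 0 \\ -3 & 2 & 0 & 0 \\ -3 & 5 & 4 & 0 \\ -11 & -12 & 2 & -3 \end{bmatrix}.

Q is lower triangular, so det(Q) is the product of the diagonal entries:
det = (-1) · (2) · (4) · (-3) = 24

24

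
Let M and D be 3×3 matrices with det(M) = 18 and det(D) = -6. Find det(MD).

-108

det(MD) = det(M)·det(D) = (18)·(-6) = -108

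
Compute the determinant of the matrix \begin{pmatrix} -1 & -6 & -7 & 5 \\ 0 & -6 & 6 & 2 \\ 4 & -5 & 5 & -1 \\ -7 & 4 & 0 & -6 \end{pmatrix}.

2688

Expand along row 2 (it has 1 zero):
  + (-6) · M_22   where M_22 = det([-1 -7 5; 4 5 -1; -7 0 -6]) = -12
  − (6) · M_23   where M_23 = det([-1 -6 5; 4 -5 -1; -7 4 -6]) = -315
  + (2) · M_24   where M_24 = det([-1 -6 -7; 4 -5 5; -7 4 0]) = 363
det = (+1)·(-6)·(-12) + (-1)·(6)·(-315) + (+1)·(2)·(363) = 2688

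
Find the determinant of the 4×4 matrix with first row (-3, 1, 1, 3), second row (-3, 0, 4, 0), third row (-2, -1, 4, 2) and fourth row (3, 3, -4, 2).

The determinant is -100.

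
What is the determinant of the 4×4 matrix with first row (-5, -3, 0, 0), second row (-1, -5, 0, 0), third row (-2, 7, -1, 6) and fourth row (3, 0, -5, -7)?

The matrix is block lower-triangular with a 2×2 block and a 2×2 block on the diagonal, so its determinant equals the product of the determinants of the diagonal blocks.
det of the 2×2 block = 22
det of the 2×2 block = 37
det = (22)·(37) = 814

814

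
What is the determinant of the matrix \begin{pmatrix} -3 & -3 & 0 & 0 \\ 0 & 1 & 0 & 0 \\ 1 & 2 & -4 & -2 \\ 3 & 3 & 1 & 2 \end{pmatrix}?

18

The matrix is block lower-triangular with a 2×2 block and a 2×2 block on the diagonal, so its determinant equals the product of the determinants of the diagonal blocks.
det of the 2×2 block = -3
det of the 2×2 block = -6
det = (-3)·(-6) = 18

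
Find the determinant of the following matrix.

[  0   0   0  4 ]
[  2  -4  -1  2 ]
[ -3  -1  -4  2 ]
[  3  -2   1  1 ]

Expand along row 1 (it has 3 zeros):
  − (4) · M_14   where M_14 = det([2 -4 -1; -3 -1 -4; 3 -2 1]) = 9
det = (-1)·(4)·(9) = -36

-36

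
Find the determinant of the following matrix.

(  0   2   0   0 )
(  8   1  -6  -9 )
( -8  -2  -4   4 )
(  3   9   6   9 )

Expand along row 1 (it has 3 zeros):
  − (2) · M_12   where M_12 = det([8 -6 -9; -8 -4 4; 3 6 9]) = -660
det = (-1)·(2)·(-660) = 1320

1320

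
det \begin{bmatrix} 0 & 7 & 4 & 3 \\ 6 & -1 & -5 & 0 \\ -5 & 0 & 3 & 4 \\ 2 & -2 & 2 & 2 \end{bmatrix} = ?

Expand along row 1 (it has 1 zero):
  − (7) · M_12   where M_12 = det([6 -5 0; -5 3 4; 2 2 2]) = -102
  + (4) · M_13   where M_13 = det([6 -1 0; -5 0 4; 2 -2 2]) = 30
  − (3) · M_14   where M_14 = det([6 -1 -5; -5 0 3; 2 -2 2]) = -30
det = (-1)·(7)·(-102) + (+1)·(4)·(30) + (-1)·(3)·(-30) = 924

The determinant is 924.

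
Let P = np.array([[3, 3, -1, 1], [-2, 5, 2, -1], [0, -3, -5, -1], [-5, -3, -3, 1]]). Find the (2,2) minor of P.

Delete row 2 and column 2; the remaining 3×3 submatrix is [3 -1 1; 0 -5 -1; -5 -3 1].
Its determinant is -54.

The minor is -54.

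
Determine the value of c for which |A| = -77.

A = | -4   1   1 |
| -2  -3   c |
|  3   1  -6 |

c = 0

Expanding along the column containing c, det(A) is linear in c: det(A) = (7)·c + (-77).
Set (7)·c + (-77) = -77  ⇒  (7)·c = 0  ⇒  c = 0.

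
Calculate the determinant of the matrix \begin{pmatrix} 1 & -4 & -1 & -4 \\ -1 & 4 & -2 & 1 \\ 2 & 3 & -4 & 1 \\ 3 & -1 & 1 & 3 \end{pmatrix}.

The determinant is 0.

Expand along row 1:
  + (1) · M_11   where M_11 = det([4 -2 1; 3 -4 1; -1 1 3]) = -33
  − (-4) · M_12   where M_12 = det([-1 -2 1; 2 -4 1; 3 1 3]) = 33
  + (-1) · M_13   where M_13 = det([-1 4 1; 2 3 1; 3 -1 3]) = -33
  − (-4) · M_14   where M_14 = det([-1 4 -2; 2 3 -4; 3 -1 1]) = -33
det = (+1)·(1)·(-33) + (-1)·(-4)·(33) + (+1)·(-1)·(-33) + (-1)·(-4)·(-33) = 0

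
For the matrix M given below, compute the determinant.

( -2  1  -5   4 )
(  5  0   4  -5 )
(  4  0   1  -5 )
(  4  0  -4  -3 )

Expand along column 2 (it has 3 zeros):
  − (1) · M_12   where M_12 = det([5 4 -5; 4 1 -5; 4 -4 -3]) = -47
det = (-1)·(1)·(-47) = 47

|M| = 47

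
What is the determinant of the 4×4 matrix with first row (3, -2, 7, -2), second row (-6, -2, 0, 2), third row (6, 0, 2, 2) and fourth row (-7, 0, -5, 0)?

Expand along row 4 (it has 2 zeros):
  − (-7) · M_41   where M_41 = det([-2 7 -2; -2 0 2; 0 2 2]) = 44
  − (-5) · M_43   where M_43 = det([3 -2 -2; -6 -2 2; 6 0 2]) = -84
det = (-1)·(-7)·(44) + (-1)·(-5)·(-84) = -112

The determinant is -112.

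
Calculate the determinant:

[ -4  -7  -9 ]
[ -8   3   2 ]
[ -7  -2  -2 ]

Expand along row 1:
  + (-4) · |3 2; -2 -2| = (-4)·(-6 − (-4)) = 8
  − (-7) · |-8 2; -7 -2| = −(-7)·(16 − (-14)) = 210
  + (-9) · |-8 3; -7 -2| = (-9)·(16 − (-21)) = -333
Sum: (8) + (210) + (-333) = -115

The determinant is -115.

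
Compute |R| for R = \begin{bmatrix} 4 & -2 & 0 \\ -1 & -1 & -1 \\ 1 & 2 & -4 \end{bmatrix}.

The determinant is 34.

Expand along row 1:
  + 4 · |-1 -1; 2 -4| = 4·(4 − (-2)) = 24
  − (-2) · |-1 -1; 1 -4| = −(-2)·(4 − (-1)) = 10
Sum: (24) + (10) = 34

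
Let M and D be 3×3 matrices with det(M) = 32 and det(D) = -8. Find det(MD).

-256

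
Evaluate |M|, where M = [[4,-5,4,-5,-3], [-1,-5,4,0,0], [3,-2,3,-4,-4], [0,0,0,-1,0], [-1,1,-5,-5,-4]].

The determinant is -371.

Expand along row 4 (it has 4 zeros):
  + (-1) · M_44   where M_44 = det([4 -5 4 -3; -1 -5 4 0; 3 -2 3 -4; -1 1 -5 -4]) = 371
det = (+1)·(-1)·(371) = -371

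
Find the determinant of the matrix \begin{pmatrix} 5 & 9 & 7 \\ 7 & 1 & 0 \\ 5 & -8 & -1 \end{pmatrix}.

-369

Expand along column 3:
  + 7 · |7 1; 5 -8| = 7·(-56 − 5) = -427
  + (-1) · |5 9; 7 1| = (-1)·(5 − 63) = 58
Sum: (-427) + (58) = -369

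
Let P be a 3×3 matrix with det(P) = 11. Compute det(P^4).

14641

det(P^4) = (det P)^4 = (11)^4 = 14641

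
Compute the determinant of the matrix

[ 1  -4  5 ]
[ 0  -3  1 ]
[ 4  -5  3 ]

40

Expand along row 2:
  + (-3) · |1 5; 4 3| = (-3)·(3 − 20) = 51
  − 1 · |1 -4; 4 -5| = −1·(-5 − (-16)) = -11
Sum: (51) + (-11) = 40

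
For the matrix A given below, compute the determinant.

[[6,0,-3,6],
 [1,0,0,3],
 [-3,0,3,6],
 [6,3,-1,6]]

27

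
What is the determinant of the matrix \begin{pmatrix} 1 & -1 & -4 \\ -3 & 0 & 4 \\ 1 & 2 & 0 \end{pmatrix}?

The determinant is 12.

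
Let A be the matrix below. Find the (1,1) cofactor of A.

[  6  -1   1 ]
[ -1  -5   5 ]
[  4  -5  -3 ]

Delete row 1 and column 1; the remaining 2×2 submatrix is [-5 5; -5 -3].
Its determinant is (-5)·(-3) − 5·(-5) = 40.
The cofactor carries sign (−1)^(1+1) = +1, so C_{1,1} = +(40) = 40.

40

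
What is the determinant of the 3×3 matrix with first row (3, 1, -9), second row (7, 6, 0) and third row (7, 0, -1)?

The determinant is 367.

Expand along row 2:
  − 7 · |1 -9; 0 -1| = −7·(-1 − 0) = 7
  + 6 · |3 -9; 7 -1| = 6·(-3 − (-63)) = 360
Sum: (7) + (360) = 367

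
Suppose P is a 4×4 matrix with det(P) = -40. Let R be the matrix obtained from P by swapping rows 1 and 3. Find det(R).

Swapping two rows multiplies the determinant by −1.
det(R) = (-1)·(-40) = 40

40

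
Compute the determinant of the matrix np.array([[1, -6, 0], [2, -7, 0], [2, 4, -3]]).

-15

Expand along column 3:
  + (-3) · |1 -6; 2 -7| = (-3)·(-7 − (-12)) = -15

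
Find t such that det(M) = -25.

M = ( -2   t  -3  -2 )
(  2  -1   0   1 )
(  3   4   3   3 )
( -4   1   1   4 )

Expanding along the row containing t, det(M) is linear in t: det(M) = (-33)·t + (-157).
Set (-33)·t + (-157) = -25  ⇒  (-33)·t = 132  ⇒  t = -4.

t = -4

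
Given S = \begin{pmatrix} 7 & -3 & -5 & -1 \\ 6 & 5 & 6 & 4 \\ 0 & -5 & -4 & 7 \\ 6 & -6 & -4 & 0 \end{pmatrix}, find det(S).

Expand along row 3 (it has 1 zero):
  − (-5) · M_32   where M_32 = det([7 -5 -1; 6 6 4; 6 -4 0]) = 52
  + (-4) · M_33   where M_33 = det([7 -3 -1; 6 5 4; 6 -6 0]) = 162
  − (7) · M_34   where M_34 = det([7 -3 -5; 6 5 6; 6 -6 -4]) = 262
det = (-1)·(-5)·(52) + (+1)·(-4)·(162) + (-1)·(7)·(262) = -2222

-2222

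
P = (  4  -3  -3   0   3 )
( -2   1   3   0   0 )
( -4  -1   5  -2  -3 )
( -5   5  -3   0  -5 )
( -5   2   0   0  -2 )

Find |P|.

The determinant is -132.

Expand along column 4 (it has 4 zeros):
  − (-2) · M_34   where M_34 = det([4 -3 -3 3; -2 1 3 0; -5 5 -3 -5; -5 2 0 -2]) = -66
det = (-1)·(-2)·(-66) = -132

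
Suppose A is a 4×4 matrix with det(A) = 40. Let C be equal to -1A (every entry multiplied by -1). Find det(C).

|C| = 40

For a 4×4 matrix, det(-1A) = (-1)^4·det(A) = 1·det(A).
det(C) = (1)·(40) = 40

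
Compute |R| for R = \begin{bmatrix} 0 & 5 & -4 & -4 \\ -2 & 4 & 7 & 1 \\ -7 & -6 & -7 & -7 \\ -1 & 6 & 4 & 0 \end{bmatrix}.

Expand along row 1 (it has 1 zero):
  − (5) · M_12   where M_12 = det([-2 7 1; -7 -7 -7; -1 4 0]) = -42
  + (-4) · M_13   where M_13 = det([-2 4 1; -7 -6 -7; -1 6 0]) = -104
  − (-4) · M_14   where M_14 = det([-2 4 7; -7 -6 -7; -1 6 4]) = -232
det = (-1)·(5)·(-42) + (+1)·(-4)·(-104) + (-1)·(-4)·(-232) = -302

|R| = -302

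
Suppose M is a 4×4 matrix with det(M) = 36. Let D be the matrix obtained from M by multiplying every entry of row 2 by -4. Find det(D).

|D| = -144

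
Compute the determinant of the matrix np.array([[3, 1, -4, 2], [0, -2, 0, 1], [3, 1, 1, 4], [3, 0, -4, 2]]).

15

Expand along row 2 (it has 2 zeros):
  + (-2) · M_22   where M_22 = det([3 -4 2; 3 1 4; 3 -4 2]) = 0
  + (1) · M_24   where M_24 = det([3 1 -4; 3 1 1; 3 0 -4]) = 15
det = (+1)·(-2)·(0) + (+1)·(1)·(15) = 15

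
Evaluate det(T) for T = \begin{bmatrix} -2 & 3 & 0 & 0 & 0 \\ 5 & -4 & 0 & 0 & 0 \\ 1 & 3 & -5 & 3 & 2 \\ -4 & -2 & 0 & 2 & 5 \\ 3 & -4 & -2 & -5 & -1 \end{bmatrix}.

959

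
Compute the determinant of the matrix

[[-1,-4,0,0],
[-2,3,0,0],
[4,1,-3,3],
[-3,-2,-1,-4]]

The determinant is -165.

The matrix is block lower-triangular with a 2×2 block and a 2×2 block on the diagonal, so its determinant equals the product of the determinants of the diagonal blocks.
det of the 2×2 block = -11
det of the 2×2 block = 15
det = (-11)·(15) = -165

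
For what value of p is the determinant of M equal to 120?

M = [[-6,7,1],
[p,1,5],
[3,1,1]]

1

Expanding along the column containing p, det(M) is linear in p: det(M) = (-6)·p + (126).
Set (-6)·p + (126) = 120  ⇒  (-6)·p = -6  ⇒  p = 1.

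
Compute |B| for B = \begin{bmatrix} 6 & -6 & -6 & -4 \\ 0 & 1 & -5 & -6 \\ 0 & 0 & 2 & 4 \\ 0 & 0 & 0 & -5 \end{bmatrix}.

-60

B is upper triangular, so det(B) is the product of the diagonal entries:
det = (6) · (1) · (2) · (-5) = -60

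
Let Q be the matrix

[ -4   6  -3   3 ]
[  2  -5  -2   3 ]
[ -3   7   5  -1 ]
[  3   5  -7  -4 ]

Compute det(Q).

Expand along row 1:
  + (-4) · M_11   where M_11 = det([-5 -2 3; 7 5 -1; 5 -7 -4]) = -133
  − (6) · M_12   where M_12 = det([2 -2 3; -3 5 -1; 3 -7 -4]) = -6
  + (-3) · M_13   where M_13 = det([2 -5 3; -3 7 -1; 3 5 -4]) = -79
  − (3) · M_14   where M_14 = det([2 -5 -2; -3 7 5; 3 5 -7]) = -46
det = (+1)·(-4)·(-133) + (-1)·(6)·(-6) + (+1)·(-3)·(-79) + (-1)·(3)·(-46) = 943

943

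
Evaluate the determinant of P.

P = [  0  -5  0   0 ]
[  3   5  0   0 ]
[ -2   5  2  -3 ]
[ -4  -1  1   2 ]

P is block lower-triangular with a 2×2 block and a 2×2 block on the diagonal, so its determinant equals the product of the determinants of the diagonal blocks.
det of the 2×2 block = 15
det of the 2×2 block = 7
det = (15)·(7) = 105

105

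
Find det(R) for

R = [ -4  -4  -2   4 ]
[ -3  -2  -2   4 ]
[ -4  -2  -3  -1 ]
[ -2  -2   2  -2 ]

|R| = -84

Expand along row 1:
  + (-4) · M_11   where M_11 = det([-2 -2 4; -2 -3 -1; -2 2 -2]) = -52
  − (-4) · M_12   where M_12 = det([-3 -2 4; -4 -3 -1; -2 2 -2]) = -68
  + (-2) · M_13   where M_13 = det([-3 -2 4; -4 -2 -1; -2 -2 -2]) = 22
  − (4) · M_14   where M_14 = det([-3 -2 -2; -4 -2 -3; -2 -2 2]) = -6
det = (+1)·(-4)·(-52) + (-1)·(-4)·(-68) + (+1)·(-2)·(22) + (-1)·(4)·(-6) = -84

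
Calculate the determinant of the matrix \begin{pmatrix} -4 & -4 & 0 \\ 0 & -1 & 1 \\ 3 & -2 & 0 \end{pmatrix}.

Expand along column 3:
  − 1 · |-4 -4; 3 -2| = −1·(8 − (-12)) = -20

-20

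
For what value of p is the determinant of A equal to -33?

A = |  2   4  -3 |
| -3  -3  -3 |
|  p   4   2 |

Expanding along the row containing p, det(A) is linear in p: det(A) = (-21)·p + (72).
Set (-21)·p + (72) = -33  ⇒  (-21)·p = -105  ⇒  p = 5.

p = 5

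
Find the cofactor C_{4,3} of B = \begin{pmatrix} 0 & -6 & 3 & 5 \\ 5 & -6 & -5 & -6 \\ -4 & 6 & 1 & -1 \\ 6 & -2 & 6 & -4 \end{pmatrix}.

Delete row 4 and column 3; the remaining 3×3 submatrix is [0 -6 5; 5 -6 -6; -4 6 -1].
Its determinant is -144.
The cofactor carries sign (−1)^(4+3) = −1, so C_{4,3} = −(-144) = 144.

144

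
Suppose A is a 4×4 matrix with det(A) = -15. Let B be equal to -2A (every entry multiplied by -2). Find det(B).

det(B) = -240

For a 4×4 matrix, det(-2A) = (-2)^4·det(A) = 16·det(A).
det(B) = (16)·(-15) = -240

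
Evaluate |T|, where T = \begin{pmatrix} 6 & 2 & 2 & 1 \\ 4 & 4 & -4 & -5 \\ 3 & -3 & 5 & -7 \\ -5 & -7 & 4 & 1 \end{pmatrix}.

Expand along row 1:
  + (6) · M_11   where M_11 = det([4 -4 -5; -3 5 -7; -7 4 1]) = -191
  − (2) · M_12   where M_12 = det([4 -4 -5; 3 5 -7; -5 4 1]) = -181
  + (2) · M_13   where M_13 = det([4 4 -5; 3 -3 -7; -5 -7 1]) = 100
  − (1) · M_14   where M_14 = det([4 4 -4; 3 -3 5; -5 -7 4]) = 88
det = (+1)·(6)·(-191) + (-1)·(2)·(-181) + (+1)·(2)·(100) + (-1)·(1)·(88) = -672

|T| = -672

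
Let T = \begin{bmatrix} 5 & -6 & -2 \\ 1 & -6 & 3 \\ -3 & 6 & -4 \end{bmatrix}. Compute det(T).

Expand along column 1:
  + 5 · |-6 3; 6 -4| = 5·(24 − 18) = 30
  − 1 · |-6 -2; 6 -4| = −1·(24 − (-12)) = -36
  + (-3) · |-6 -2; -6 3| = (-3)·(-18 − 12) = 90
Sum: (30) + (-36) + (90) = 84

The determinant is 84.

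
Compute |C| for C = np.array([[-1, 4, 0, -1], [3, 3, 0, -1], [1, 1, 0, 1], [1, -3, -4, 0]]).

The determinant is -80.

Expand along column 3 (it has 3 zeros):
  − (-4) · M_43   where M_43 = det([-1 4 -1; 3 3 -1; 1 1 1]) = -20
det = (-1)·(-4)·(-20) = -80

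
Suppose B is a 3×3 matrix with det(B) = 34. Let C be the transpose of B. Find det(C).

det(Bᵀ) = det(B).
det(C) = (1)·(34) = 34

|C| = 34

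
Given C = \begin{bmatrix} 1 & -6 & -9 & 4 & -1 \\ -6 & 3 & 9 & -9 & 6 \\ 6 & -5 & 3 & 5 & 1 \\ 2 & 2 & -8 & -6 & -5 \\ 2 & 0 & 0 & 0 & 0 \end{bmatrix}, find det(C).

|C| = 5052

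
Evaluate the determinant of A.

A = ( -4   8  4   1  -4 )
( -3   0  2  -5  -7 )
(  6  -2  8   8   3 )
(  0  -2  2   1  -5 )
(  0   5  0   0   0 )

Expand along row 5 (it has 4 zeros):
  − (5) · M_52   where M_52 = det([-4 4 1 -4; -3 2 -5 -7; 6 8 8 3; 0 2 1 -5]) = 1214
det = (-1)·(5)·(1214) = -6070

-6070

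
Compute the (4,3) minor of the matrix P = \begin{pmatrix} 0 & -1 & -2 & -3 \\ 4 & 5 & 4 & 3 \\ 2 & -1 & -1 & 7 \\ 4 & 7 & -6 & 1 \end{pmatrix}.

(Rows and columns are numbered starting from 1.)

64

Delete row 4 and column 3; the remaining 3×3 submatrix is [0 -1 -3; 4 5 3; 2 -1 7].
Its determinant is 64.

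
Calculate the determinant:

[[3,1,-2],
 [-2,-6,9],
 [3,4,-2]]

The determinant is -69.

Expand along row 1:
  + 3 · |-6 9; 4 -2| = 3·(12 − 36) = -72
  − 1 · |-2 9; 3 -2| = −1·(4 − 27) = 23
  + (-2) · |-2 -6; 3 4| = (-2)·(-8 − (-18)) = -20
Sum: (-72) + (23) + (-20) = -69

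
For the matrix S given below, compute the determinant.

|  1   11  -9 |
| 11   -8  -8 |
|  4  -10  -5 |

915

Expand along column 1:
  + 1 · |-8 -8; -10 -5| = 1·(40 − 80) = -40
  − 11 · |11 -9; -10 -5| = −11·(-55 − 90) = 1595
  + 4 · |11 -9; -8 -8| = 4·(-88 − 72) = -640
Sum: (-40) + (1595) + (-640) = 915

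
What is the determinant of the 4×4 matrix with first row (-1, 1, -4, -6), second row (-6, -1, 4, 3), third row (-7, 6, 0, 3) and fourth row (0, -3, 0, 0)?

Expand along row 4 (it has 3 zeros):
  + (-3) · M_42   where M_42 = det([-1 -4 -6; -6 4 3; -7 0 3]) = -168
det = (+1)·(-3)·(-168) = 504

504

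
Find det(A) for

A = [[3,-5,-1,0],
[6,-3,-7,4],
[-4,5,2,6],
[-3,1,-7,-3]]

1593

Expand along row 1 (it has 1 zero):
  + (3) · M_11   where M_11 = det([-3 -7 4; 5 2 6; 1 -7 -3]) = -403
  − (-5) · M_12   where M_12 = det([6 -7 4; -4 2 6; -3 -7 -3]) = 562
  + (-1) · M_13   where M_13 = det([6 -3 4; -4 5 6; -3 1 -3]) = 8
det = (+1)·(3)·(-403) + (-1)·(-5)·(562) + (+1)·(-1)·(8) = 1593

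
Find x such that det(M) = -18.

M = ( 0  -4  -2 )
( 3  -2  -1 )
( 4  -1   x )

-2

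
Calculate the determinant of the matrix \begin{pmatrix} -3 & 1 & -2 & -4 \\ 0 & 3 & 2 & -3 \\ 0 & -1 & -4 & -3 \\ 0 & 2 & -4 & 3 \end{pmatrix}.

Expand along column 1 (it has 3 zeros):
  + (-3) · M_11   where M_11 = det([3 2 -3; -1 -4 -3; 2 -4 3]) = -114
det = (+1)·(-3)·(-114) = 342

342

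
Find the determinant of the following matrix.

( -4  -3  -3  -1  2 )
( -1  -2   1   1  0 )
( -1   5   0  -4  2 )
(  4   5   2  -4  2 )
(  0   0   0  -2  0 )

296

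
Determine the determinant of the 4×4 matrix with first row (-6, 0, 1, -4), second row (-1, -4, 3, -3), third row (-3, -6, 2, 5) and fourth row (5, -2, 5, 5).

Expand along row 1 (it has 1 zero):
  + (-6) · M_11   where M_11 = det([-4 3 -3; -6 2 5; -2 5 5]) = 198
  + (1) · M_13   where M_13 = det([-1 -4 -3; -3 -6 5; 5 -2 5]) = -248
  − (-4) · M_14   where M_14 = det([-1 -4 3; -3 -6 2; 5 -2 5]) = 34
det = (+1)·(-6)·(198) + (+1)·(1)·(-248) + (-1)·(-4)·(34) = -1300

The determinant is -1300.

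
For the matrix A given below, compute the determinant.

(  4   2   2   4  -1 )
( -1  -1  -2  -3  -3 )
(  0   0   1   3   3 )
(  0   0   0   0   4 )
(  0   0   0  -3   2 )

A is block upper-triangular with a 2×2 block and a 3×3 block on the diagonal, so its determinant equals the product of the determinants of the diagonal blocks.
det of the 2×2 block = -2
det of the 3×3 block = 12
det = (-2)·(12) = -24

|A| = -24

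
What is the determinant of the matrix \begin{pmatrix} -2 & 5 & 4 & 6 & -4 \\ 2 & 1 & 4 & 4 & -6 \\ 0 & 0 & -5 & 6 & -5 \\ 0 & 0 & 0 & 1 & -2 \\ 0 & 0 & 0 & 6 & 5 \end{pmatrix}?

The matrix is block upper-triangular with a 2×2 block and a 3×3 block on the diagonal, so its determinant equals the product of the determinants of the diagonal blocks.
det of the 2×2 block = -12
det of the 3×3 block = -85
det = (-12)·(-85) = 1020

1020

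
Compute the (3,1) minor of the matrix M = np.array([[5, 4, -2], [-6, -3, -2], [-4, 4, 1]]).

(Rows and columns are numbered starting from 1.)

Delete row 3 and column 1; the remaining 2×2 submatrix is [4 -2; -3 -2].
Its determinant is 4·(-2) − (-2)·(-3) = -14.

The minor is -14.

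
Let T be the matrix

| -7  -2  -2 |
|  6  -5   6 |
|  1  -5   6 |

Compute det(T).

det(T) = 110

Expand along column 1:
  + (-7) · |-5 6; -5 6| = (-7)·(-30 − (-30)) = 0
  − 6 · |-2 -2; -5 6| = −6·(-12 − 10) = 132
  + 1 · |-2 -2; -5 6| = 1·(-12 − 10) = -22
Sum: (0) + (132) + (-22) = 110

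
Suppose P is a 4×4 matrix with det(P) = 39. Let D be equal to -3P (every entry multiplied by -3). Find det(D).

3159

For a 4×4 matrix, det(-3P) = (-3)^4·det(P) = 81·det(P).
det(D) = (81)·(39) = 3159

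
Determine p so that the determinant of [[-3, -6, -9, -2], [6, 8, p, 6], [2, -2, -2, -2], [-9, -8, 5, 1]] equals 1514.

9

Expanding along the column containing p, det(M) is linear in p: det(M) = (-26)·p + (1748).
Set (-26)·p + (1748) = 1514  ⇒  (-26)·p = -234  ⇒  p = 9.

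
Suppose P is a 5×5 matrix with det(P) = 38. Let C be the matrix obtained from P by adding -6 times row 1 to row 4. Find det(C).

Adding a multiple of one row to another leaves the determinant unchanged.
det(C) = (1)·(38) = 38

The determinant is 38.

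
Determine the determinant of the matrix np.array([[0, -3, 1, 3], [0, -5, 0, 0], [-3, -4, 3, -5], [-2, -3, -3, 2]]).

The determinant is -305.

Expand along row 2 (it has 3 zeros):
  + (-5) · M_22   where M_22 = det([0 1 3; -3 3 -5; -2 -3 2]) = 61
det = (+1)·(-5)·(61) = -305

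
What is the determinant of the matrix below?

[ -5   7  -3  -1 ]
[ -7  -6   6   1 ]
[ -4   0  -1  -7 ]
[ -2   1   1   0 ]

Expand along row 3 (it has 1 zero):
  + (-4) · M_31   where M_31 = det([7 -3 -1; -6 6 1; 1 1 0]) = 2
  + (-1) · M_33   where M_33 = det([-5 7 -1; -7 -6 1; -2 1 0]) = 10
  − (-7) · M_34   where M_34 = det([-5 7 -3; -7 -6 6; -2 1 1]) = 82
det = (+1)·(-4)·(2) + (+1)·(-1)·(10) + (-1)·(-7)·(82) = 556

556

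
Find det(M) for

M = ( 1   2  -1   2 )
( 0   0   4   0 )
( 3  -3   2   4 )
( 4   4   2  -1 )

-292

Expand along row 2 (it has 3 zeros):
  − (4) · M_23   where M_23 = det([1 2 2; 3 -3 4; 4 4 -1]) = 73
det = (-1)·(4)·(73) = -292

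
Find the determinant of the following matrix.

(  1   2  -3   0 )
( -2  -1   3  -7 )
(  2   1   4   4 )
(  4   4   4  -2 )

Expand along row 1 (it has 1 zero):
  + (1) · M_11   where M_11 = det([-1 3 -7; 1 4 4; 4 4 -2]) = 162
  − (2) · M_12   where M_12 = det([-2 3 -7; 2 4 4; 4 4 -2]) = 164
  + (-3) · M_13   where M_13 = det([-2 -1 -7; 2 1 4; 4 4 -2]) = -12
det = (+1)·(1)·(162) + (-1)·(2)·(164) + (+1)·(-3)·(-12) = -130

-130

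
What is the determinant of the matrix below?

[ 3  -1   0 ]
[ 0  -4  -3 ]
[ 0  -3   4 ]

-75

Expand along column 1:
  + 3 · |-4 -3; -3 4| = 3·(-16 − 9) = -75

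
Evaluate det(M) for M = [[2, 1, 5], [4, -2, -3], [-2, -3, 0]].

-92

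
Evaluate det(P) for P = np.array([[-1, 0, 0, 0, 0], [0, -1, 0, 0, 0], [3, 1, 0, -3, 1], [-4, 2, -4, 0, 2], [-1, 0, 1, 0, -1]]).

|P| = 6

P is block lower-triangular with a 2×2 block and a 3×3 block on the diagonal, so its determinant equals the product of the determinants of the diagonal blocks.
det of the 2×2 block = 1
det of the 3×3 block = 6
det = (1)·(6) = 6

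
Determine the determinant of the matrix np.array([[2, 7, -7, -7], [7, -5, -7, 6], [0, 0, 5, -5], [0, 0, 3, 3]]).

The determinant is -1770.

The matrix is block upper-triangular with a 2×2 block and a 2×2 block on the diagonal, so its determinant equals the product of the determinants of the diagonal blocks.
det of the 2×2 block = -59
det of the 2×2 block = 30
det = (-59)·(30) = -1770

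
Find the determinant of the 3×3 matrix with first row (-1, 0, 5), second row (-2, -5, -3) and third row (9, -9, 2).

Expand along column 2:
  + (-5) · |-1 5; 9 2| = (-5)·(-2 − 45) = 235
  − (-9) · |-1 5; -2 -3| = −(-9)·(3 − (-10)) = 117
Sum: (235) + (117) = 352

352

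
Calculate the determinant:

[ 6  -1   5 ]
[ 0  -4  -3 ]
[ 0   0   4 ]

The matrix is upper triangular, so the determinant is the product of the diagonal entries:
det = (6) · (-4) · (4) = -96

-96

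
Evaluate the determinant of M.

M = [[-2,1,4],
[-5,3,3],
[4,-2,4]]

Expand along column 1:
  + (-2) · |3 3; -2 4| = (-2)·(12 − (-6)) = -36
  − (-5) · |1 4; -2 4| = −(-5)·(4 − (-8)) = 60
  + 4 · |1 4; 3 3| = 4·(3 − 12) = -36
Sum: (-36) + (60) + (-36) = -12

-12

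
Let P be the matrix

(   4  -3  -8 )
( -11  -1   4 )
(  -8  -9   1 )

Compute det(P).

|P| = -525

Expand along row 1:
  + 4 · |-1 4; -9 1| = 4·(-1 − (-36)) = 140
  − (-3) · |-11 4; -8 1| = −(-3)·(-11 − (-32)) = 63
  + (-8) · |-11 -1; -8 -9| = (-8)·(99 − 8) = -728
Sum: (140) + (63) + (-728) = -525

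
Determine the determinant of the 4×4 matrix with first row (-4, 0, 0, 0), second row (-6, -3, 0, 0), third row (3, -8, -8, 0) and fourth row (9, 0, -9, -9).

The matrix is lower triangular, so the determinant is the product of the diagonal entries:
det = (-4) · (-3) · (-8) · (-9) = 864

864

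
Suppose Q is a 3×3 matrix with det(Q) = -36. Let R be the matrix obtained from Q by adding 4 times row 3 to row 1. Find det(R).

det(R) = -36

Adding a multiple of one row to another leaves the determinant unchanged.
det(R) = (1)·(-36) = -36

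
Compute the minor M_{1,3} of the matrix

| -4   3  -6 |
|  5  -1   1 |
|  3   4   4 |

23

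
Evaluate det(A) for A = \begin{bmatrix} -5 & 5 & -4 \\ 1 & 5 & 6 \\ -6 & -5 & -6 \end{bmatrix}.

Expand along row 1:
  + (-5) · |5 6; -5 -6| = (-5)·(-30 − (-30)) = 0
  − 5 · |1 6; -6 -6| = −5·(-6 − (-36)) = -150
  + (-4) · |1 5; -6 -5| = (-4)·(-5 − (-30)) = -100
Sum: (0) + (-150) + (-100) = -250

|A| = -250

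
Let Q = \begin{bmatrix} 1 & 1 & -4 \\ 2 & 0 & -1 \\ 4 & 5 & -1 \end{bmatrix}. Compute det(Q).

The determinant is -37.

Expand along row 2:
  − 2 · |1 -4; 5 -1| = −2·(-1 − (-20)) = -38
  − (-1) · |1 1; 4 5| = −(-1)·(5 − 4) = 1
Sum: (-38) + (1) = -37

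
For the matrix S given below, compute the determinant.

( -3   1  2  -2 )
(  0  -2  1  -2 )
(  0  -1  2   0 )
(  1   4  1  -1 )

Expand along row 3 (it has 2 zeros):
  − (-1) · M_32   where M_32 = det([-3 2 -2; 0 1 -2; 1 1 -1]) = -5
  + (2) · M_33   where M_33 = det([-3 1 -2; 0 -2 -2; 1 4 -1]) = -36
det = (-1)·(-1)·(-5) + (+1)·(2)·(-36) = -77

|S| = -77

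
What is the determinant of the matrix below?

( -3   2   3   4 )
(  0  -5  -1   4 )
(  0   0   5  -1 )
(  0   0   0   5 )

375

The matrix is upper triangular, so the determinant is the product of the diagonal entries:
det = (-3) · (-5) · (5) · (5) = 375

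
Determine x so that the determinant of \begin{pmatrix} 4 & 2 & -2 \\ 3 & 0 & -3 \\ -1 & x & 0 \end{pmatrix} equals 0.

Expanding along the row containing x, det(M) is linear in x: det(M) = (6)·x + (6).
Set (6)·x + (6) = 0  ⇒  (6)·x = -6  ⇒  x = -1.

x = -1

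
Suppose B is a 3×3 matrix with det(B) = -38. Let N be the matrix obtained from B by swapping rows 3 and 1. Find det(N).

Swapping two rows multiplies the determinant by −1.
det(N) = (-1)·(-38) = 38

det(N) = 38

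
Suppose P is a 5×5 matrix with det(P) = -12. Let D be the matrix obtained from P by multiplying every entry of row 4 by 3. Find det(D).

Scaling one row by 3 multiplies the determinant by 3.
det(D) = (3)·(-12) = -36

-36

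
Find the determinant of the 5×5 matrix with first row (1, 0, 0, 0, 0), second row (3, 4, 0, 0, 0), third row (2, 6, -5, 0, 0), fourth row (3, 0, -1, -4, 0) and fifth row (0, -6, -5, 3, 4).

The matrix is lower triangular, so the determinant is the product of the diagonal entries:
det = (1) · (4) · (-5) · (-4) · (4) = 320

320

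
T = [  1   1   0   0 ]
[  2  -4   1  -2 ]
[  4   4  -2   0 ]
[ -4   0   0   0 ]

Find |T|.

Expand along row 4 (it has 3 zeros):
  − (-4) · M_41   where M_41 = det([1 0 0; -4 1 -2; 4 -2 0]) = -4
det = (-1)·(-4)·(-4) = -16

The determinant is -16.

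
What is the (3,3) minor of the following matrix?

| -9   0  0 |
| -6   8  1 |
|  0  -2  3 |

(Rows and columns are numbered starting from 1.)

Delete row 3 and column 3; the remaining 2×2 submatrix is [-9 0; -6 8].
Its determinant is (-9)·8 − 0·(-6) = -72.

The minor is -72.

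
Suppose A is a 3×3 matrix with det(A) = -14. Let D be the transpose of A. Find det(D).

det(Aᵀ) = det(A).
det(D) = (1)·(-14) = -14

-14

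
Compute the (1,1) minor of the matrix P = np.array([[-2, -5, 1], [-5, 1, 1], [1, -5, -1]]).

4

Delete row 1 and column 1; the remaining 2×2 submatrix is [1 1; -5 -1].
Its determinant is 1·(-1) − 1·(-5) = 4.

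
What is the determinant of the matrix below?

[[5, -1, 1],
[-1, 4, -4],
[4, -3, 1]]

Expand along row 1:
  + 5 · |4 -4; -3 1| = 5·(4 − 12) = -40
  − (-1) · |-1 -4; 4 1| = −(-1)·(-1 − (-16)) = 15
  + 1 · |-1 4; 4 -3| = 1·(3 − 16) = -13
Sum: (-40) + (15) + (-13) = -38

The determinant is -38.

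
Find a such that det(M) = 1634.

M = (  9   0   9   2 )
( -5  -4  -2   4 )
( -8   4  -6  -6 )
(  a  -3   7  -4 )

9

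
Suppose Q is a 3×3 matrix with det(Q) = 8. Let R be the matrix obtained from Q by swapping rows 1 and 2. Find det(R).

Swapping two rows multiplies the determinant by −1.
det(R) = (-1)·(8) = -8

|R| = -8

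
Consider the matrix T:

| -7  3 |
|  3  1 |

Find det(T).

-16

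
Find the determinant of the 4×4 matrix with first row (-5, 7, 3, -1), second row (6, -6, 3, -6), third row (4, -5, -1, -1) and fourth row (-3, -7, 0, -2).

The determinant is -105.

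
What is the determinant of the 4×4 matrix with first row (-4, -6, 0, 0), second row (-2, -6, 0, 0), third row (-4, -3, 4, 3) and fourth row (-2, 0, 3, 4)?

The matrix is block lower-triangular with a 2×2 block and a 2×2 block on the diagonal, so its determinant equals the product of the determinants of the diagonal blocks.
det of the 2×2 block = 12
det of the 2×2 block = 7
det = (12)·(7) = 84

The determinant is 84.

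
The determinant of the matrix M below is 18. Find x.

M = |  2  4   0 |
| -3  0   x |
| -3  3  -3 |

-3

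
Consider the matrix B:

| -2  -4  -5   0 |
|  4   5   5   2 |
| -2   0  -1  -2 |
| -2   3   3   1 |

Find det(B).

det(B) = -76

Expand along row 1 (it has 1 zero):
  + (-2) · M_11   where M_11 = det([5 5 2; 0 -1 -2; 3 3 1]) = 1
  − (-4) · M_12   where M_12 = det([4 5 2; -2 -1 -2; -2 3 1]) = 34
  + (-5) · M_13   where M_13 = det([4 5 2; -2 0 -2; -2 3 1]) = 42
det = (+1)·(-2)·(1) + (-1)·(-4)·(34) + (+1)·(-5)·(42) = -76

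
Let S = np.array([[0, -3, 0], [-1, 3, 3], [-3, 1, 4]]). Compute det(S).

Expand along row 1:
  − (-3) · |-1 3; -3 4| = −(-3)·(-4 − (-9)) = 15

det(S) = 15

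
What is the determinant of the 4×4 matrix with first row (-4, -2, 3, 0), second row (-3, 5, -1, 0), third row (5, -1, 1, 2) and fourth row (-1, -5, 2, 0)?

-52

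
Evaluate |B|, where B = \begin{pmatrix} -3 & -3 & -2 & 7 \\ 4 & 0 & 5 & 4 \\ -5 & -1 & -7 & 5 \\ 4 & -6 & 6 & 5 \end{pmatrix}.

|B| = 504

Expand along row 2 (it has 1 zero):
  − (4) · M_21   where M_21 = det([-3 -2 7; -1 -7 5; -6 6 5]) = -91
  − (5) · M_23   where M_23 = det([-3 -3 7; -5 -1 5; 4 -6 5]) = 28
  + (4) · M_24   where M_24 = det([-3 -3 -2; -5 -1 -7; 4 -6 6]) = 70
det = (-1)·(4)·(-91) + (-1)·(5)·(28) + (+1)·(4)·(70) = 504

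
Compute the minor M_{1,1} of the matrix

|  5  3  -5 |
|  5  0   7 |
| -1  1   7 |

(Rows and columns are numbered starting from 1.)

Delete row 1 and column 1; the remaining 2×2 submatrix is [0 7; 1 7].
Its determinant is 0·7 − 7·1 = -7.

-7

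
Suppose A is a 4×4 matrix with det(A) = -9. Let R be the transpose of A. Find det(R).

|R| = -9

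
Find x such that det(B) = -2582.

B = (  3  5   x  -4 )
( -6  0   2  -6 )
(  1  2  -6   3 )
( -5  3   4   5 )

Expanding along the column containing x, det(B) is linear in x: det(B) = (-84)·x + (-2834).
Set (-84)·x + (-2834) = -2582  ⇒  (-84)·x = 252  ⇒  x = -3.

-3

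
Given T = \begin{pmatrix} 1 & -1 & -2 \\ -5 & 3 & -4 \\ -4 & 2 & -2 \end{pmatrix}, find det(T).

Expand along row 1:
  + 1 · |3 -4; 2 -2| = 1·(-6 − (-8)) = 2
  − (-1) · |-5 -4; -4 -2| = −(-1)·(10 − 16) = -6
  + (-2) · |-5 3; -4 2| = (-2)·(-10 − (-12)) = -4
Sum: (2) + (-6) + (-4) = -8

-8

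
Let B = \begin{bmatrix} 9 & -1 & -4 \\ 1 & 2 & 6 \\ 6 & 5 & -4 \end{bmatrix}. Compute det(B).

Expand along row 1:
  + 9 · |2 6; 5 -4| = 9·(-8 − 30) = -342
  − (-1) · |1 6; 6 -4| = −(-1)·(-4 − 36) = -40
  + (-4) · |1 2; 6 5| = (-4)·(5 − 12) = 28
Sum: (-342) + (-40) + (28) = -354

|B| = -354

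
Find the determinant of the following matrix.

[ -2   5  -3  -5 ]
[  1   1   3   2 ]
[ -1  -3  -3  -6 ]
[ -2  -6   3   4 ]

-366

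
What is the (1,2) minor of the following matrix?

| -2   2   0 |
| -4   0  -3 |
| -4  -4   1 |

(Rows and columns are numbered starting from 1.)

Delete row 1 and column 2; the remaining 2×2 submatrix is [-4 -3; -4 1].
Its determinant is (-4)·1 − (-3)·(-4) = -16.

-16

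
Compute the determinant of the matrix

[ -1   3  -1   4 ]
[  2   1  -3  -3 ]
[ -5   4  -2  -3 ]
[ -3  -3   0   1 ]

The determinant is 508.

Expand along row 4 (it has 1 zero):
  − (-3) · M_41   where M_41 = det([3 -1 4; 1 -3 -3; 4 -2 -3]) = 58
  + (-3) · M_42   where M_42 = det([-1 -1 4; 2 -3 -3; -5 -2 -3]) = -100
  + (1) · M_44   where M_44 = det([-1 3 -1; 2 1 -3; -5 4 -2]) = 34
det = (-1)·(-3)·(58) + (+1)·(-3)·(-100) + (+1)·(1)·(34) = 508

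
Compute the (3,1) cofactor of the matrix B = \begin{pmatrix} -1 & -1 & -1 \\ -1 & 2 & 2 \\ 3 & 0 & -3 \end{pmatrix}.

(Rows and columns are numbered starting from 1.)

0

Delete row 3 and column 1; the remaining 2×2 submatrix is [-1 -1; 2 2].
Its determinant is (-1)·2 − (-1)·2 = 0.
The cofactor carries sign (−1)^(3+1) = +1, so C_{3,1} = +(0) = 0.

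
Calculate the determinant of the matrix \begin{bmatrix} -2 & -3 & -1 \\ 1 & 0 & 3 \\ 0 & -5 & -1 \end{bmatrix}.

Expand along row 2:
  − 1 · |-3 -1; -5 -1| = −1·(3 − 5) = 2
  − 3 · |-2 -3; 0 -5| = −3·(10 − 0) = -30
Sum: (2) + (-30) = -28

The determinant is -28.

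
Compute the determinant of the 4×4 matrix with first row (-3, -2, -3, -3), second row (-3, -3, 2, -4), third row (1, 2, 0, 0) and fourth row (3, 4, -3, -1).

-74

Expand along row 3 (it has 2 zeros):
  + (1) · M_31   where M_31 = det([-2 -3 -3; -3 2 -4; 4 -3 -1]) = 82
  − (2) · M_32   where M_32 = det([-3 -3 -3; -3 2 -4; 3 -3 -1]) = 78
det = (+1)·(1)·(82) + (-1)·(2)·(78) = -74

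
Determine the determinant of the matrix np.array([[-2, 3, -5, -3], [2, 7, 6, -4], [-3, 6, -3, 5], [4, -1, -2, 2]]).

Expand along row 1:
  + (-2) · M_11   where M_11 = det([7 6 -4; 6 -3 5; -1 -2 2]) = -14
  − (3) · M_12   where M_12 = det([2 6 -4; -3 -3 5; 4 -2 2]) = 92
  + (-5) · M_13   where M_13 = det([2 7 -4; -3 6 5; 4 -1 2]) = 300
  − (-3) · M_14   where M_14 = det([2 7 6; -3 6 -3; 4 -1 -2]) = -282
det = (+1)·(-2)·(-14) + (-1)·(3)·(92) + (+1)·(-5)·(300) + (-1)·(-3)·(-282) = -2594

The determinant is -2594.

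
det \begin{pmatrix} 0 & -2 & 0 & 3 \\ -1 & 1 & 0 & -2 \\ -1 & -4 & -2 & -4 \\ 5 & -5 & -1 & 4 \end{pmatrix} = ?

Expand along row 1 (it has 2 zeros):
  − (-2) · M_12   where M_12 = det([-1 0 -2; -1 -2 -4; 5 -1 4]) = -10
  − (3) · M_14   where M_14 = det([-1 1 0; -1 -4 -2; 5 -5 -1]) = -5
det = (-1)·(-2)·(-10) + (-1)·(3)·(-5) = -5

The determinant is -5.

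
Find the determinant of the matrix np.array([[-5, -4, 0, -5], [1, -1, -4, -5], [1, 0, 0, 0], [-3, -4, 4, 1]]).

Expand along row 3 (it has 3 zeros):
  + (1) · M_31   where M_31 = det([-4 0 -5; -1 -4 -5; -4 4 1]) = 36
det = (+1)·(1)·(36) = 36

36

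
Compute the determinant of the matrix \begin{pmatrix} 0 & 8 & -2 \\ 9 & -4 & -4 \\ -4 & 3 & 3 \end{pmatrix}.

Expand along column 1:
  − 9 · |8 -2; 3 3| = −9·(24 − (-6)) = -270
  + (-4) · |8 -2; -4 -4| = (-4)·(-32 − 8) = 160
Sum: (-270) + (160) = -110

The determinant is -110.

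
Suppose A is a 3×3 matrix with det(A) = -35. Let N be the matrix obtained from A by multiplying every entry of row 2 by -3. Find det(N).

Scaling one row by -3 multiplies the determinant by -3.
det(N) = (-3)·(-35) = 105

105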